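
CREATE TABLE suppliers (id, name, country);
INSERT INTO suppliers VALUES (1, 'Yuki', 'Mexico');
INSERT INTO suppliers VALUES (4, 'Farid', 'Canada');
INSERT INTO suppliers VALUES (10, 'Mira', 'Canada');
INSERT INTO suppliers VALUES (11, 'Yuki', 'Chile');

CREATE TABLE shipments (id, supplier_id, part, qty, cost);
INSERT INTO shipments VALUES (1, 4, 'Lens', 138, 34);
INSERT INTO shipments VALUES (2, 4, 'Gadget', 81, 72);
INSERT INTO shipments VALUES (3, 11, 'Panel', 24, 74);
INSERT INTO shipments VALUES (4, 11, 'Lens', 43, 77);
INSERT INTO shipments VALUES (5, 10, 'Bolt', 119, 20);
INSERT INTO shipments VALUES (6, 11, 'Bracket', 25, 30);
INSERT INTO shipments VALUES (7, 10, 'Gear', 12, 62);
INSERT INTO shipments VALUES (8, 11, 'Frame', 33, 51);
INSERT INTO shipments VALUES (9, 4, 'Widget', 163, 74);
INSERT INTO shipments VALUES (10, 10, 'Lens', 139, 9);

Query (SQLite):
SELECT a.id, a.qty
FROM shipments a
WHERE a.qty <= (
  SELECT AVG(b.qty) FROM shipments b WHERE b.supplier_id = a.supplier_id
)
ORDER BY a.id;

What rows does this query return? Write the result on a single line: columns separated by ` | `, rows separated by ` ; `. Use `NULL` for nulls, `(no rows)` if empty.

2 | 81 ; 3 | 24 ; 6 | 25 ; 7 | 12

For each shipments row a, compute AVG(qty) over rows sharing a.supplier_id.
Keep row a if a.qty <= that per-group AVG.
  supplier_id=4: AVG(qty) = 127.333333
  supplier_id=10: AVG(qty) = 90.0
  supplier_id=11: AVG(qty) = 31.25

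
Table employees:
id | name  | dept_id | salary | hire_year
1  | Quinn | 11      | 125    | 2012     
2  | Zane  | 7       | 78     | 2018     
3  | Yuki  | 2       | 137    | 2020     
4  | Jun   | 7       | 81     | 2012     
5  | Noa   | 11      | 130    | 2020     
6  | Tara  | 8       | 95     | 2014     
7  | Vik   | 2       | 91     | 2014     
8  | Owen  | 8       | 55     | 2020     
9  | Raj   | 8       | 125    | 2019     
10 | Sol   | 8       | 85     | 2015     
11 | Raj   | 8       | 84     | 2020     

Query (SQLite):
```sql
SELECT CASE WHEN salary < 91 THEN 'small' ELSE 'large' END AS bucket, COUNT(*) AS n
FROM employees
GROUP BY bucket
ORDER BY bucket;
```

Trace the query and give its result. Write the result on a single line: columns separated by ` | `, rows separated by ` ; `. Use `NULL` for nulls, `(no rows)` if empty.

large | 6 ; small | 5

Bucket rows by salary < 91 → 'small' else 'large'; count each bucket.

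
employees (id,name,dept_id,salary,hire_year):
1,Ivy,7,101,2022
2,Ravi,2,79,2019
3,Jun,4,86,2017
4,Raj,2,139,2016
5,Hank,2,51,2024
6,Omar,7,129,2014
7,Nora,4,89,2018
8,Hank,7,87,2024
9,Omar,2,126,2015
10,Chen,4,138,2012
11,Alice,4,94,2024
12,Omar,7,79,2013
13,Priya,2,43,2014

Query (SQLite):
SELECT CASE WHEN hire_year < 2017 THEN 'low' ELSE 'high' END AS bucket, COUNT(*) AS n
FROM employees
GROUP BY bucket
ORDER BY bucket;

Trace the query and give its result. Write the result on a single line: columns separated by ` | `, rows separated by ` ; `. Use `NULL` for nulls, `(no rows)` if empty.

high | 7 ; low | 6

Bucket rows by hire_year < 2017 → 'low' else 'high'; count each bucket.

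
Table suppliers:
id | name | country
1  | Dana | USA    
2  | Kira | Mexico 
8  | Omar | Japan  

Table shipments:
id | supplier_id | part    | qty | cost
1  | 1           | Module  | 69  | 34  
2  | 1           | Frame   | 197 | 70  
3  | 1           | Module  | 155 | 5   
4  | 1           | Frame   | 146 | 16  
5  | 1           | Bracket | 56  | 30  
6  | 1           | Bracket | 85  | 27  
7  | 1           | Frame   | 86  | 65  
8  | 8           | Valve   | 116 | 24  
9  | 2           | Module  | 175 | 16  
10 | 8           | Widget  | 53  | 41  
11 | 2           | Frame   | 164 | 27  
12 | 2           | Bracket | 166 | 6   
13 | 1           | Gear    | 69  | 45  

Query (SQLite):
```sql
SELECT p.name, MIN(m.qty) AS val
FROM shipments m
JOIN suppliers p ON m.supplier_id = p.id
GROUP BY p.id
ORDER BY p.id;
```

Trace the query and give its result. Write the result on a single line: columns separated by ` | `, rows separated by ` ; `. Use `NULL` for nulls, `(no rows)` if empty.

Dana | 56 ; Kira | 164 ; Omar | 53

Join each shipments row to its suppliers via supplier_id.
Group joined rows by suppliers.id; compute MIN(m.qty) per group.
  1: ids {1, 2, 3, 4, 5, 6, 7, 13} → MIN(m.qty)=56
  2: ids {9, 11, 12} → MIN(m.qty)=164
  8: ids {8, 10} → MIN(m.qty)=53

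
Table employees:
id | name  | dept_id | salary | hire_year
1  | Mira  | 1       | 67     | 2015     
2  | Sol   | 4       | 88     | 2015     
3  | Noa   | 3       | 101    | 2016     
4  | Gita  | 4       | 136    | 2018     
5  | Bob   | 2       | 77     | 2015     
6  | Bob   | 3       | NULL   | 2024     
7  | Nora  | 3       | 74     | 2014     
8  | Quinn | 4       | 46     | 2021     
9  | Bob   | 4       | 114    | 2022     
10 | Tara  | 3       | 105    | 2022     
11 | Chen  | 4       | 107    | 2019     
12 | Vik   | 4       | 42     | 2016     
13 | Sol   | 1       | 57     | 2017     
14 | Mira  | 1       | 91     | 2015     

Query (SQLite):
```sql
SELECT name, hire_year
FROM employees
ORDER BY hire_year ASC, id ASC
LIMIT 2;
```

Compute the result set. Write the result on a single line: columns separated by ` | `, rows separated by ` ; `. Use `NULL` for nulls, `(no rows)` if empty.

Nora | 2014 ; Mira | 2015

Sort by hire_year asc, tiebreak id asc: (2014, id=7), (2015, id=1), (2015, id=2), (2015, id=5), (2015, id=14) …. Take first 2.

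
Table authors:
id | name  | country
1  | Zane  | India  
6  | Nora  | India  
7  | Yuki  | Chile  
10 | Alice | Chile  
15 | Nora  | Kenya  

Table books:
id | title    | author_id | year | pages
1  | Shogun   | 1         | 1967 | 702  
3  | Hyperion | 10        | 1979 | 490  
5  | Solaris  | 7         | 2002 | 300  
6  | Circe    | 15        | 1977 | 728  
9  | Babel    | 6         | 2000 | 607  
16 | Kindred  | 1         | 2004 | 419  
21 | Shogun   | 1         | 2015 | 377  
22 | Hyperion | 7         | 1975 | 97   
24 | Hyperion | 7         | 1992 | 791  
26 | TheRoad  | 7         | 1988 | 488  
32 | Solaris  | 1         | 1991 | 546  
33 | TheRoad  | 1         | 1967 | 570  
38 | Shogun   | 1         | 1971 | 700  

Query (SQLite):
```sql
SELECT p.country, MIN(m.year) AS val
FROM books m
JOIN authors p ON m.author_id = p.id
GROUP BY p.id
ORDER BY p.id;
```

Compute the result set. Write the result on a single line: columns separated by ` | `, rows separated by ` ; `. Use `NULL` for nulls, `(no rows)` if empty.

India | 1967 ; India | 2000 ; Chile | 1975 ; Chile | 1979 ; Kenya | 1977

Join each books row to its authors via author_id.
Group joined rows by authors.id; compute MIN(m.year) per group.
  1: ids {1, 16, 21, 32, 33, 38} → MIN(m.year)=1967
  6: ids {9} → MIN(m.year)=2000
  7: ids {5, 22, 24, 26} → MIN(m.year)=1975
  10: ids {3} → MIN(m.year)=1979
  15: ids {6} → MIN(m.year)=1977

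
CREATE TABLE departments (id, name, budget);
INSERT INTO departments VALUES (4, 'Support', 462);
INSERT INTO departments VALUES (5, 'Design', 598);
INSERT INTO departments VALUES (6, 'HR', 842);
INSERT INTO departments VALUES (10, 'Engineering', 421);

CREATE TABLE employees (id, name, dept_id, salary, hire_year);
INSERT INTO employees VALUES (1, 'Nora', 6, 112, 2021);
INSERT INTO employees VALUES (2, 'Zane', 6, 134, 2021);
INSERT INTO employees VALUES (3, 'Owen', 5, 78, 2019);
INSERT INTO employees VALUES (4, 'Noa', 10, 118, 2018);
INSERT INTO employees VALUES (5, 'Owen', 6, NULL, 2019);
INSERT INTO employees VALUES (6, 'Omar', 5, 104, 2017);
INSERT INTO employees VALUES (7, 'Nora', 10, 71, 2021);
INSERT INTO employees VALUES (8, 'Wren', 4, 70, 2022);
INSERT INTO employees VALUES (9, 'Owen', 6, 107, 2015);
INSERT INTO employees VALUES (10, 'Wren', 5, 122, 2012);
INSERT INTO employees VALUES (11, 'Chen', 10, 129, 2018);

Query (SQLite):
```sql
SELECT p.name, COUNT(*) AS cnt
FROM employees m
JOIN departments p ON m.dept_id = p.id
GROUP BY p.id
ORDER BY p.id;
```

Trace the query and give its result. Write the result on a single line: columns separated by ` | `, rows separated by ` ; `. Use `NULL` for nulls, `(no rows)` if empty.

Support | 1 ; Design | 3 ; HR | 4 ; Engineering | 3

Join each employees row to its departments via dept_id.
Group joined rows by departments.id; compute COUNT(*) per group.
  4: ids {8} → COUNT(*)=1
  5: ids {3, 6, 10} → COUNT(*)=3
  6: ids {1, 2, 5, 9} → COUNT(*)=4
  10: ids {4, 7, 11} → COUNT(*)=3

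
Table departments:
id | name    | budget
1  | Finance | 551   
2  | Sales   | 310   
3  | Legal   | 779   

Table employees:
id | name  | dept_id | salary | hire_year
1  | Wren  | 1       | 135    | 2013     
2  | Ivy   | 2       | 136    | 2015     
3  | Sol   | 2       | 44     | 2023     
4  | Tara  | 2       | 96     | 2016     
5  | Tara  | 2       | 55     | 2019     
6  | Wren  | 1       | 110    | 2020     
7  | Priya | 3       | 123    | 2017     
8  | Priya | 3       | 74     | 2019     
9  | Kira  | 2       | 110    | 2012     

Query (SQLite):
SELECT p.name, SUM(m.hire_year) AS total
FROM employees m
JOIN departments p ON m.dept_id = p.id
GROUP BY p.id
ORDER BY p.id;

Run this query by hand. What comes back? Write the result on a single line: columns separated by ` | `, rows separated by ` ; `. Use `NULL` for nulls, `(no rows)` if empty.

Join each employees row to its departments via dept_id.
Group joined rows by departments.id; compute SUM(m.hire_year) per group.
  1: ids {1, 6} → SUM(m.hire_year)=4033
  2: ids {2, 3, 4, 5, 9} → SUM(m.hire_year)=10085
  3: ids {7, 8} → SUM(m.hire_year)=4036

Finance | 4033 ; Sales | 10085 ; Legal | 4036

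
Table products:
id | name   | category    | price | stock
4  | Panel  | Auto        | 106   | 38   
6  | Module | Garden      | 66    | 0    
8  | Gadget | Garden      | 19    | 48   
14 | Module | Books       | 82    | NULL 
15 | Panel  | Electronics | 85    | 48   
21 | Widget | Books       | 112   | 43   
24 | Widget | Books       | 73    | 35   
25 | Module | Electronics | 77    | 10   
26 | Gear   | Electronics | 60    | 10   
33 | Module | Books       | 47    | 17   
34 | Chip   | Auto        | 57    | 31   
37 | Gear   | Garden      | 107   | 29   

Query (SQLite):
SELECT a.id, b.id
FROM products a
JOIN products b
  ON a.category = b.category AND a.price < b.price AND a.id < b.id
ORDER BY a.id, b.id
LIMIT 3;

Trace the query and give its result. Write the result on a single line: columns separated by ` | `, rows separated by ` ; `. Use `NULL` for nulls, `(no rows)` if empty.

6 | 37 ; 8 | 37 ; 14 | 21

Pairs (a,b) with same category, a.price < b.price, a.id < b.id.
category groups: Auto:{4,34} Books:{14,21,24,33} Electronics:{15,25,26} Garden:{6,8,37}
Ordered by (a.id, b.id); first 3.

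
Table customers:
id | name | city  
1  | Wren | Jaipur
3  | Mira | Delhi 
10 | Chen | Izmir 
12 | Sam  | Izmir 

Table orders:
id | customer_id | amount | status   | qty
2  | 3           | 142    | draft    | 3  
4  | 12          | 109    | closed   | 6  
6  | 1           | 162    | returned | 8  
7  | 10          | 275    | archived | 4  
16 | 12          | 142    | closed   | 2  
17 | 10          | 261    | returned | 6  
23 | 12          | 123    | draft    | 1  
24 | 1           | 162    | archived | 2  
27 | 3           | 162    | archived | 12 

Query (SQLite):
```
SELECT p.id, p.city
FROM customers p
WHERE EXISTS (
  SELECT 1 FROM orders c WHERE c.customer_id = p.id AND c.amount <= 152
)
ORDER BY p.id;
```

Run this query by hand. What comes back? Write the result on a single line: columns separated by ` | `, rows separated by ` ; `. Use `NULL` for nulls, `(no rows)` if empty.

3 | Delhi ; 12 | Izmir

For each customers row, check whether any orders with matching customer_id has amount <= 152.
Keep rows where that is true.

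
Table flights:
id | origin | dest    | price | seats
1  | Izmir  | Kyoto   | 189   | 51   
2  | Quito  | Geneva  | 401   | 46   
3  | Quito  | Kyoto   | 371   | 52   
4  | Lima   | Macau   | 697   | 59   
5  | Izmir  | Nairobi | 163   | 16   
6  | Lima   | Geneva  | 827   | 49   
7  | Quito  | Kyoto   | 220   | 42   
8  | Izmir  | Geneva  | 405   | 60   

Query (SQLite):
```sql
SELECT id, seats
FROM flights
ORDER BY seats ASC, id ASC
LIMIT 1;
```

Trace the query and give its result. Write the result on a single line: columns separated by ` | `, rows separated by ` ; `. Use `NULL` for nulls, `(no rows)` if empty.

5 | 16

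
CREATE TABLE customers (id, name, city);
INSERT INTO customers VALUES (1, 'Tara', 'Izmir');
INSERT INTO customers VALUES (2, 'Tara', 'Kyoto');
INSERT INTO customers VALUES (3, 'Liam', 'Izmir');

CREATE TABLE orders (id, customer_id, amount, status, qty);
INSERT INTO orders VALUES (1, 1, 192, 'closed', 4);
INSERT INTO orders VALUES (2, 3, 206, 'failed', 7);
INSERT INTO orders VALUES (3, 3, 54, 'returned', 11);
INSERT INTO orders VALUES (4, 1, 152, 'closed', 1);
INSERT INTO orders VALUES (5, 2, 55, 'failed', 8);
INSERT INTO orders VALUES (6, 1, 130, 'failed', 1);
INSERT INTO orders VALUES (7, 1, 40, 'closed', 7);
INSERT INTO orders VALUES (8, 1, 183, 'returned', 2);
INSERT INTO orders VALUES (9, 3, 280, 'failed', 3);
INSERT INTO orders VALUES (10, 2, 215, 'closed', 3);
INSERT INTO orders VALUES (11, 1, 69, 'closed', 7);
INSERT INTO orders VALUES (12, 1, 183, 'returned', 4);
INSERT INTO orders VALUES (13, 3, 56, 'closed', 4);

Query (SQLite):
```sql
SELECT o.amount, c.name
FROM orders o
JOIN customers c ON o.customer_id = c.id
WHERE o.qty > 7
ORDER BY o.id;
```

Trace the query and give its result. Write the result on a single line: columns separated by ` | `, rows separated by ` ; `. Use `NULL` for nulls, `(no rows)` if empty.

54 | Liam ; 55 | Tara

Each orders row matches the customers row where customer_id = customers.id.
Then keep rows with o.qty > 7.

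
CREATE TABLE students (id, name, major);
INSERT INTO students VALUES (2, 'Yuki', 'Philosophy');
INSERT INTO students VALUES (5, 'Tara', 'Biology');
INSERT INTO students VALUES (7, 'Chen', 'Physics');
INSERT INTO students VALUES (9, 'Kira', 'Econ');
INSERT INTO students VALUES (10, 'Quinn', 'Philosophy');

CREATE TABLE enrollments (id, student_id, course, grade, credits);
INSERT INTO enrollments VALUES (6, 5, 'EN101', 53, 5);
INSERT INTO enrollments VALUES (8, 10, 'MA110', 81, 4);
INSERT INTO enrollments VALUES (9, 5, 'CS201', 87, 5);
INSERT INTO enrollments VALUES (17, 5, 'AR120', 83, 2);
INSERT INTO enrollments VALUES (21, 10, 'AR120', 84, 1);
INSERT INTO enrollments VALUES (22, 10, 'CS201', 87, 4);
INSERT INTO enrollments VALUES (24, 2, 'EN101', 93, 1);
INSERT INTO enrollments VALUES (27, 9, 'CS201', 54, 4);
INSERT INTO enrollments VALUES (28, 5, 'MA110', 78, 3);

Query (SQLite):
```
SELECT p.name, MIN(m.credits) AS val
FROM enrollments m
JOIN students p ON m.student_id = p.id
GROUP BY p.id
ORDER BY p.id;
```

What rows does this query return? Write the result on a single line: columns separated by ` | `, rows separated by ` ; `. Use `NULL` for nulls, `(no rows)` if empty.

Yuki | 1 ; Tara | 2 ; Kira | 4 ; Quinn | 1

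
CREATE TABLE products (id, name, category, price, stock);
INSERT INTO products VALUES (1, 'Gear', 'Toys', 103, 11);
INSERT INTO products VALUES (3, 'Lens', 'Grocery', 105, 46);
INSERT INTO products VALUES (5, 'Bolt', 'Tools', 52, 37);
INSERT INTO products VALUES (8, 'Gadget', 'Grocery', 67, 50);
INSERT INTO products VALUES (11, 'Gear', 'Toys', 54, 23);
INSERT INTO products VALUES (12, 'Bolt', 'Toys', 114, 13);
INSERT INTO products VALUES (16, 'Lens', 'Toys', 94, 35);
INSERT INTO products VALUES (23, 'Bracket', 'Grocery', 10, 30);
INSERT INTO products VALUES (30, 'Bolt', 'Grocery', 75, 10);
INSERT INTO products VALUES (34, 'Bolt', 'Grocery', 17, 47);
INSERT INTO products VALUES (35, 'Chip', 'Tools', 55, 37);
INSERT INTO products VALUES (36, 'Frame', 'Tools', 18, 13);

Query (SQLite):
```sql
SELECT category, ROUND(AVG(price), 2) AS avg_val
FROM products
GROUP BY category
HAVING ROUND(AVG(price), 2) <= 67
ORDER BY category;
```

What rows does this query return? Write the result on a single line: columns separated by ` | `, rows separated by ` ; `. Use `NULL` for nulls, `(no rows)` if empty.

Grocery | 54.8 ; Tools | 41.67

Partition products by category; compute ROUND(AVG(price), 2) within each group.
HAVING: keep groups where ROUND(AVG(price), 2) <= 67.
  Grocery: ids {3, 8, 23, 30, 34} → ROUND(AVG(price), 2)=54.8
  Tools: ids {5, 35, 36} → ROUND(AVG(price), 2)=41.67
  Toys: ids {1, 11, 12, 16} → ROUND(AVG(price), 2)=91.25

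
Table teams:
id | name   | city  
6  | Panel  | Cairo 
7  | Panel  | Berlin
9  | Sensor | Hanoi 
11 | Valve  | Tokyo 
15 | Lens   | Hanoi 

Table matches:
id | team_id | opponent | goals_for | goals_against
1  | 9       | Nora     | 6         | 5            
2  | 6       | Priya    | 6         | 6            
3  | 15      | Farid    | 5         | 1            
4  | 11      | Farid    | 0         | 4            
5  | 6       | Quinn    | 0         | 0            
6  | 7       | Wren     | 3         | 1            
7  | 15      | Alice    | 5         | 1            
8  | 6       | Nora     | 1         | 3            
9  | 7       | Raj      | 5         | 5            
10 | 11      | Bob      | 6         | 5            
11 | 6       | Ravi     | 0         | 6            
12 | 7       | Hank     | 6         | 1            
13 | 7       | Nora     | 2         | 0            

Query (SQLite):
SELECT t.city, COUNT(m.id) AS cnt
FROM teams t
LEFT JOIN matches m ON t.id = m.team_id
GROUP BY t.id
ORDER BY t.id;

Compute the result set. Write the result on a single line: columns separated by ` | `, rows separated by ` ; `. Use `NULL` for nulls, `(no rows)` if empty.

Cairo | 4 ; Berlin | 4 ; Hanoi | 1 ; Tokyo | 2 ; Hanoi | 2

LEFT JOIN keeps every teams row; unmatched ones get NULL for matches columns.
Group by teams.id and compute COUNT(m.id). COUNT(col) of an all-NULL group is 0.
  6: ids {2, 5, 8, 11} → COUNT(m.id)=4
  7: ids {6, 9, 12, 13} → COUNT(m.id)=4
  9: ids {1} → COUNT(m.id)=1
  11: ids {4, 10} → COUNT(m.id)=2
  15: ids {3, 7} → COUNT(m.id)=2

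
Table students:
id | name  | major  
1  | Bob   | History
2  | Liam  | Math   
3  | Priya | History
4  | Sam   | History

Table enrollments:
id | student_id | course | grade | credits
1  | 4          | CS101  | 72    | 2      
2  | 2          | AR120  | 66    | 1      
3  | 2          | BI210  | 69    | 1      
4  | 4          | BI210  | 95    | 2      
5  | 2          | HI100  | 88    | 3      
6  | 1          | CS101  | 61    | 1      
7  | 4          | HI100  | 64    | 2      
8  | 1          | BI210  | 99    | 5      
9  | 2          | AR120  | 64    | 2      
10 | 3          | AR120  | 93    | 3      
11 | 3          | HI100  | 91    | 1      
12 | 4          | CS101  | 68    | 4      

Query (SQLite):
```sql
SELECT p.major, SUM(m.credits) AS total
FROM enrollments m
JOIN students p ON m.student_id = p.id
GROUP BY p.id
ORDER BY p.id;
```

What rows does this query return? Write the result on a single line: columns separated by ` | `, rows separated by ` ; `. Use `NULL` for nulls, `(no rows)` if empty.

History | 6 ; Math | 7 ; History | 4 ; History | 10

Join each enrollments row to its students via student_id.
Group joined rows by students.id; compute SUM(m.credits) per group.
  1: ids {6, 8} → SUM(m.credits)=6
  2: ids {2, 3, 5, 9} → SUM(m.credits)=7
  3: ids {10, 11} → SUM(m.credits)=4
  4: ids {1, 4, 7, 12} → SUM(m.credits)=10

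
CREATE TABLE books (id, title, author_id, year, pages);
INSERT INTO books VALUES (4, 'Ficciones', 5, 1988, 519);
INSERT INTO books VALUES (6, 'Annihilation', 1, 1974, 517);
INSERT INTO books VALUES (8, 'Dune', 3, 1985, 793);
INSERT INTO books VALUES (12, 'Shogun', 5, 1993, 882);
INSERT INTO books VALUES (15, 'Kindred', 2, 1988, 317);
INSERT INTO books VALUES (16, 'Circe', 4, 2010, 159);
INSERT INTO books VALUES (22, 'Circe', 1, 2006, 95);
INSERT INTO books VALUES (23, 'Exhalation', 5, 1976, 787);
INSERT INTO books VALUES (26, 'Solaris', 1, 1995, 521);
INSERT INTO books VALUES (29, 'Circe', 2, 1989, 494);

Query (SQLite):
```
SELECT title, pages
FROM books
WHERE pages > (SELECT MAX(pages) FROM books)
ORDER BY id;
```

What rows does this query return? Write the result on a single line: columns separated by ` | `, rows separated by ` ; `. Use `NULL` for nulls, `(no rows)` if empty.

Scalar subquery: MAX(pages) over all books rows = 882.
Keep rows where pages > that value.

(no rows)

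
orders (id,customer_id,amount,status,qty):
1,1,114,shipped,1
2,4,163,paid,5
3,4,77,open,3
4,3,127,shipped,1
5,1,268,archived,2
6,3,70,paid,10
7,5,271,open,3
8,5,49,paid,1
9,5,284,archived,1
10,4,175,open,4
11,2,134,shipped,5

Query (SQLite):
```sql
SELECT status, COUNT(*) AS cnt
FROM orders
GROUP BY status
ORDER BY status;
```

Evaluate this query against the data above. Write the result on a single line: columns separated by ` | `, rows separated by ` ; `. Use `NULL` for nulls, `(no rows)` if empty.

Partition orders by status; compute COUNT(*) within each group.
  archived: ids {5, 9} → COUNT(*)=2
  open: ids {3, 7, 10} → COUNT(*)=3
  paid: ids {2, 6, 8} → COUNT(*)=3
  shipped: ids {1, 4, 11} → COUNT(*)=3

archived | 2 ; open | 3 ; paid | 3 ; shipped | 3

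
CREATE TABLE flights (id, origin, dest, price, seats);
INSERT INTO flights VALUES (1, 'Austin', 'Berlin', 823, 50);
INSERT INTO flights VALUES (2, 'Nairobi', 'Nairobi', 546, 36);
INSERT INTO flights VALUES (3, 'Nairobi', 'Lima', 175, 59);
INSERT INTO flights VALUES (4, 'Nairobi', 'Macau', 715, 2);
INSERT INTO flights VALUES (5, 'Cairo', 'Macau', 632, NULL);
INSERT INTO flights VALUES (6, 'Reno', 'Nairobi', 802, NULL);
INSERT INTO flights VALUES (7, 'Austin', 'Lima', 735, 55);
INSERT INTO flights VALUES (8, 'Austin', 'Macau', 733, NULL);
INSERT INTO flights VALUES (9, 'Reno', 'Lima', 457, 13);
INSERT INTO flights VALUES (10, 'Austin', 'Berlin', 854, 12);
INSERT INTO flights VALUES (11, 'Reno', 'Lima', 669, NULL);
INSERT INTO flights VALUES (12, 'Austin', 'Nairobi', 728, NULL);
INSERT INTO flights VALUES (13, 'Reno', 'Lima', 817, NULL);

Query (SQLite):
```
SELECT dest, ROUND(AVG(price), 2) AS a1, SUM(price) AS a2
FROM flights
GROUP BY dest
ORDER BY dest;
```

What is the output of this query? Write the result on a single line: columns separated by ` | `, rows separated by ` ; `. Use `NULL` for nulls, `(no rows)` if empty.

Group flights by dest.
Per group compute: ROUND(AVG(price), 2), SUM(price).
  Berlin: ids {1, 10} → ROUND(AVG(price), 2)=838.5, SUM(price)=1677
  Lima: ids {3, 7, 9, 11, 13} → ROUND(AVG(price), 2)=570.6, SUM(price)=2853
  Macau: ids {4, 5, 8} → ROUND(AVG(price), 2)=693.33, SUM(price)=2080
  Nairobi: ids {2, 6, 12} → ROUND(AVG(price), 2)=692, SUM(price)=2076

Berlin | 838.5 | 1677 ; Lima | 570.6 | 2853 ; Macau | 693.33 | 2080 ; Nairobi | 692 | 2076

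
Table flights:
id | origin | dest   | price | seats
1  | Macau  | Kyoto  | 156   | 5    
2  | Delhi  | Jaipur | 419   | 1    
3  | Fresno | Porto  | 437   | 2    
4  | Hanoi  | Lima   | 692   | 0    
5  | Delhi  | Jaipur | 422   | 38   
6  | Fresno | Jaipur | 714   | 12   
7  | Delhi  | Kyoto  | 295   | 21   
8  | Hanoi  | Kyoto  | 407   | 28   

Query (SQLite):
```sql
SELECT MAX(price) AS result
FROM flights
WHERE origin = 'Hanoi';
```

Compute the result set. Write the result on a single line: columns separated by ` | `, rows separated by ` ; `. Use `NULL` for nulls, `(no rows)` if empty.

Rows where origin='Hanoi' → price values: [692, 407].
MAX of non-NULL values = 692.

692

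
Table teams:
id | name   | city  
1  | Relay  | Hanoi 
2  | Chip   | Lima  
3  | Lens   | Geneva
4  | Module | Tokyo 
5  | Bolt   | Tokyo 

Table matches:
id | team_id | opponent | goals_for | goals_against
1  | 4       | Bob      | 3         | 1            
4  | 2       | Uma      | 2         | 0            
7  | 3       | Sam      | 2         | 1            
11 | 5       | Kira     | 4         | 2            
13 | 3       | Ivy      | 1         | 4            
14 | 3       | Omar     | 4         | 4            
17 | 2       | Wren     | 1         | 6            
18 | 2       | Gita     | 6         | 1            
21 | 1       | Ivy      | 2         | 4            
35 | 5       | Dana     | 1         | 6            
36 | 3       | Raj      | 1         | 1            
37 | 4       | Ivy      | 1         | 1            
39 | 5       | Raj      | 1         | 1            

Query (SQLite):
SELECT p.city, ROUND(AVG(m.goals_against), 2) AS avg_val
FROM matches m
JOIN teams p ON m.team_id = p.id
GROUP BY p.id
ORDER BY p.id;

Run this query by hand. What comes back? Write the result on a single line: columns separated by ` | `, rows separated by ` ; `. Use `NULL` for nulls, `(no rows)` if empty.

Hanoi | 4 ; Lima | 2.33 ; Geneva | 2.5 ; Tokyo | 1 ; Tokyo | 3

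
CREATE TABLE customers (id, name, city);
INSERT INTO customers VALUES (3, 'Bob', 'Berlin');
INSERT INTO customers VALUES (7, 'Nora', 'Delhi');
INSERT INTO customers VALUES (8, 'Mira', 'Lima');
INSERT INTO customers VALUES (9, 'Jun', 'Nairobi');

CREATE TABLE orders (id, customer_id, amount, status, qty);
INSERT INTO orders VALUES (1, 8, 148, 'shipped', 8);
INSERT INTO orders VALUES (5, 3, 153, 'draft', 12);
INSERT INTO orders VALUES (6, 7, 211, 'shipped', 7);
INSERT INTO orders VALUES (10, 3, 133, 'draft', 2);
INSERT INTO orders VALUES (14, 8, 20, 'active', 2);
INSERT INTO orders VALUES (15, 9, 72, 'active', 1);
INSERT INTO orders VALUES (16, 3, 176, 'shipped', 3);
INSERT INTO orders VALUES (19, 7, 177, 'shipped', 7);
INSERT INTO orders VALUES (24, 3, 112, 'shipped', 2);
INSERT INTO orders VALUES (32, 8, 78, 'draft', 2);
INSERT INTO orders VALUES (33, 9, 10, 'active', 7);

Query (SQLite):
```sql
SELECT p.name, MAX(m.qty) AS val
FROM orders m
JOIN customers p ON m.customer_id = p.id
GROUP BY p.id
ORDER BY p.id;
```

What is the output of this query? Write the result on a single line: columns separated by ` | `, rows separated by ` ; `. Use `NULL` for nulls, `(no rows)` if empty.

Bob | 12 ; Nora | 7 ; Mira | 8 ; Jun | 7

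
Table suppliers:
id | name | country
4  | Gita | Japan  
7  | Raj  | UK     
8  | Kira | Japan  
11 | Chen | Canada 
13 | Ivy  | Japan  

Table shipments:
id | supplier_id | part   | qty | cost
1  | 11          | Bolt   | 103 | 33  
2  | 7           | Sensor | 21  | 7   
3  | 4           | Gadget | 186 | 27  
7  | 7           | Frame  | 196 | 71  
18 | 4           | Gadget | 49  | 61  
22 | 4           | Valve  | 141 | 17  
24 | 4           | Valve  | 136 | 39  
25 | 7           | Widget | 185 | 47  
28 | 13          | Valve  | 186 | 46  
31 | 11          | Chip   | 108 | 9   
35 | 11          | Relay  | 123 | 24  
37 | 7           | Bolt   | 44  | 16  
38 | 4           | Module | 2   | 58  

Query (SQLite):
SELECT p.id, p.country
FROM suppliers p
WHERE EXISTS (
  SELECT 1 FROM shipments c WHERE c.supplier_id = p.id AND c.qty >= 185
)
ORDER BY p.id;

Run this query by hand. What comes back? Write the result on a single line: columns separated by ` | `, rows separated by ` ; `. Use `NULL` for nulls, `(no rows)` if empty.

4 | Japan ; 7 | UK ; 13 | Japan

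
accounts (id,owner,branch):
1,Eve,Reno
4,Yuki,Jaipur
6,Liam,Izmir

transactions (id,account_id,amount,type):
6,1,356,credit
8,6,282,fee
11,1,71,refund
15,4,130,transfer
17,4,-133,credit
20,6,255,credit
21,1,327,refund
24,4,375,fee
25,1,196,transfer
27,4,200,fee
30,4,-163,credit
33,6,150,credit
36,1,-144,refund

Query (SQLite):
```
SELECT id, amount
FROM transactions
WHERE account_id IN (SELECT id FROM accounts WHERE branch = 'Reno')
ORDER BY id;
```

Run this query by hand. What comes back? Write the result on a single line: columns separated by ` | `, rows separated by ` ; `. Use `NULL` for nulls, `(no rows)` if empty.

Inner query: accounts.id where branch = 'Reno'.
Outer: keep transactions rows whose account_id is in that set.
Inner query → {1}

6 | 356 ; 11 | 71 ; 21 | 327 ; 25 | 196 ; 36 | -144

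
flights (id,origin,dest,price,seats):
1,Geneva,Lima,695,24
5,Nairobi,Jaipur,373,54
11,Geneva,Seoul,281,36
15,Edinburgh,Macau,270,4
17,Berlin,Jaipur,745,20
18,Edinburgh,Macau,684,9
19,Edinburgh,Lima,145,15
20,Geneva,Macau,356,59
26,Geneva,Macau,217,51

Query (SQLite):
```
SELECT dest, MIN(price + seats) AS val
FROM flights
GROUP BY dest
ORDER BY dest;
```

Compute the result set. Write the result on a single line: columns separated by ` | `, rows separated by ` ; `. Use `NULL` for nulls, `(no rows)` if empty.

For each row compute price + seats.
Group by dest; take MIN of the expression per group.
  Jaipur: ids {5, 17} → MIN(price + seats)=427
  Lima: ids {1, 19} → MIN(price + seats)=160
  Macau: ids {15, 18, 20, 26} → MIN(price + seats)=268
  Seoul: ids {11} → MIN(price + seats)=317

Jaipur | 427 ; Lima | 160 ; Macau | 268 ; Seoul | 317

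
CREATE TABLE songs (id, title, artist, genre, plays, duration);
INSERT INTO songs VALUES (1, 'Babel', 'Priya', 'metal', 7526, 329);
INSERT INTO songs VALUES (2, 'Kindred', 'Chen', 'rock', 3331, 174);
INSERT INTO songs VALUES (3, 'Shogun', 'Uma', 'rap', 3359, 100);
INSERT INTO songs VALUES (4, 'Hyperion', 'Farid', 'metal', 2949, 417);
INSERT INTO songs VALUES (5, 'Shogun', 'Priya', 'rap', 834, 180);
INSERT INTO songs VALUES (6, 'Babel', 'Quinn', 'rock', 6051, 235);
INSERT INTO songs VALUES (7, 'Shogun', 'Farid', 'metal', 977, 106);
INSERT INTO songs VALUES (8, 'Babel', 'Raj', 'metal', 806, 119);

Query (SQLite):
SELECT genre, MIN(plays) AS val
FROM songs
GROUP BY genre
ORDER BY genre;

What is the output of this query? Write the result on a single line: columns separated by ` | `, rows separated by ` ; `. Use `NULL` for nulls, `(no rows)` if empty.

metal | 806 ; rap | 834 ; rock | 3331

Partition songs by genre; compute MIN(plays) within each group.
  metal: ids {1, 4, 7, 8} → MIN(plays)=806
  rap: ids {3, 5} → MIN(plays)=834
  rock: ids {2, 6} → MIN(plays)=3331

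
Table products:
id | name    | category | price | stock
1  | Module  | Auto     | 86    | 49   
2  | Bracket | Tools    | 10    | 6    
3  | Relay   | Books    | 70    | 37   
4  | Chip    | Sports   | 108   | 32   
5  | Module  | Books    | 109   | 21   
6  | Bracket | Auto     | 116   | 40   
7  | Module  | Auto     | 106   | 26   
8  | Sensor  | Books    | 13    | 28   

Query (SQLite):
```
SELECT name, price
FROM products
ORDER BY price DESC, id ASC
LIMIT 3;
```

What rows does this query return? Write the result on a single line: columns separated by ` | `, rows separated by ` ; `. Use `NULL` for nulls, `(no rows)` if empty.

Bracket | 116 ; Module | 109 ; Chip | 108

Sort by price desc, tiebreak id asc: (116, id=6), (109, id=5), (108, id=4), (106, id=7), (86, id=1), (70, id=3) …. Take first 3.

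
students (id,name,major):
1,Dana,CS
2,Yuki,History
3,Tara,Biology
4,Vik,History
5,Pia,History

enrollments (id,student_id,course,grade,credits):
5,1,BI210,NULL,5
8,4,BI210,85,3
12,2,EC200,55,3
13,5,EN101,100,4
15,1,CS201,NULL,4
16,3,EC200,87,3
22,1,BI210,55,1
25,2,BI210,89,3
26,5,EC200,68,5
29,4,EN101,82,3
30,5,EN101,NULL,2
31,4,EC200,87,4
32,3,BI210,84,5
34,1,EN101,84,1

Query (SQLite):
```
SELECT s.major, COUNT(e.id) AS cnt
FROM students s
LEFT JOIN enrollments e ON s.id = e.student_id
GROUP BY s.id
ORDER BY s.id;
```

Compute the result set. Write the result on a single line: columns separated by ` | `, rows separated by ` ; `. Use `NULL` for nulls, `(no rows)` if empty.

LEFT JOIN keeps every students row; unmatched ones get NULL for enrollments columns.
Group by students.id and compute COUNT(e.id). COUNT(col) of an all-NULL group is 0.
  1: ids {5, 15, 22, 34} → COUNT(e.id)=4
  2: ids {12, 25} → COUNT(e.id)=2
  3: ids {16, 32} → COUNT(e.id)=2
  4: ids {8, 29, 31} → COUNT(e.id)=3
  5: ids {13, 26, 30} → COUNT(e.id)=3

CS | 4 ; History | 2 ; Biology | 2 ; History | 3 ; History | 3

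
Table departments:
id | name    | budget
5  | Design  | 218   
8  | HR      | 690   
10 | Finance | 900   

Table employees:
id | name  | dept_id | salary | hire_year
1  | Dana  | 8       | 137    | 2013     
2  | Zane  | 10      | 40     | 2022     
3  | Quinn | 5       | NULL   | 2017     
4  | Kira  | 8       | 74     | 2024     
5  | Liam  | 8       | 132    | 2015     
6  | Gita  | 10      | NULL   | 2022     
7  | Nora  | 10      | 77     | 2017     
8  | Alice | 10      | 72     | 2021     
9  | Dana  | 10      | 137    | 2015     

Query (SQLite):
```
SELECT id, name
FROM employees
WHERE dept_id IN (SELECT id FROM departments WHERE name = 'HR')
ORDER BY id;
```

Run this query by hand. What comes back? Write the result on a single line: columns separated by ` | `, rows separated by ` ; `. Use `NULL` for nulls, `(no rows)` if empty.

1 | Dana ; 4 | Kira ; 5 | Liam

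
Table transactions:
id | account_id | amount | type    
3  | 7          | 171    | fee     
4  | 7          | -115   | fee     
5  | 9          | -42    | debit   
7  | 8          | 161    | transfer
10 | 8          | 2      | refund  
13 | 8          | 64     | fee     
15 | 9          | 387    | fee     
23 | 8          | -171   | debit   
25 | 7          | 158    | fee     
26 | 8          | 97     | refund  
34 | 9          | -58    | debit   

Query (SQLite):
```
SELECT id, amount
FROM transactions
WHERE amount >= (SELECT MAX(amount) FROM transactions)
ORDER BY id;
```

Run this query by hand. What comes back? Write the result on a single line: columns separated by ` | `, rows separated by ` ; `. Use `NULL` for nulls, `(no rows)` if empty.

Scalar subquery: MAX(amount) over all transactions rows = 387.
Keep rows where amount >= that value.

15 | 387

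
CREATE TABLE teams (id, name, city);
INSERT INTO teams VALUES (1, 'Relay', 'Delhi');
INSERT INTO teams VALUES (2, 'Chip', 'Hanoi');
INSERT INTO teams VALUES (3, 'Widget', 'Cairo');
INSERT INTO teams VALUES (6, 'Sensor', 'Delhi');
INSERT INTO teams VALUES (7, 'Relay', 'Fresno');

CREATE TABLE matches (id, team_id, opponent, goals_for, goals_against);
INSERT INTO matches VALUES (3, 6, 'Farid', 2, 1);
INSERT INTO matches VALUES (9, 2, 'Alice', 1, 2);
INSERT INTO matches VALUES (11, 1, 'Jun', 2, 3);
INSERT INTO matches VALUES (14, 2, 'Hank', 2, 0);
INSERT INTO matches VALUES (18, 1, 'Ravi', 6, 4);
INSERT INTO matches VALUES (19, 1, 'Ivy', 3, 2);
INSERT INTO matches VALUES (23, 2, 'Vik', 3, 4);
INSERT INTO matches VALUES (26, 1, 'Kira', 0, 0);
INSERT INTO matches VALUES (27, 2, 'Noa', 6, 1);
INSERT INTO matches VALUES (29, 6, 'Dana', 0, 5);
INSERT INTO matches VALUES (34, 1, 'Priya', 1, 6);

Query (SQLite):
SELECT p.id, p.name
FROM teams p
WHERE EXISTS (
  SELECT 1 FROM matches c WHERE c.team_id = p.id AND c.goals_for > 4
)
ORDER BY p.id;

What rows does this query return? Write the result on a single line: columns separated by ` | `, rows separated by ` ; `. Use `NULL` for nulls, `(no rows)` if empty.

For each teams row, check whether any matches with matching team_id has goals_for > 4.
Keep rows where that is true.

1 | Relay ; 2 | Chip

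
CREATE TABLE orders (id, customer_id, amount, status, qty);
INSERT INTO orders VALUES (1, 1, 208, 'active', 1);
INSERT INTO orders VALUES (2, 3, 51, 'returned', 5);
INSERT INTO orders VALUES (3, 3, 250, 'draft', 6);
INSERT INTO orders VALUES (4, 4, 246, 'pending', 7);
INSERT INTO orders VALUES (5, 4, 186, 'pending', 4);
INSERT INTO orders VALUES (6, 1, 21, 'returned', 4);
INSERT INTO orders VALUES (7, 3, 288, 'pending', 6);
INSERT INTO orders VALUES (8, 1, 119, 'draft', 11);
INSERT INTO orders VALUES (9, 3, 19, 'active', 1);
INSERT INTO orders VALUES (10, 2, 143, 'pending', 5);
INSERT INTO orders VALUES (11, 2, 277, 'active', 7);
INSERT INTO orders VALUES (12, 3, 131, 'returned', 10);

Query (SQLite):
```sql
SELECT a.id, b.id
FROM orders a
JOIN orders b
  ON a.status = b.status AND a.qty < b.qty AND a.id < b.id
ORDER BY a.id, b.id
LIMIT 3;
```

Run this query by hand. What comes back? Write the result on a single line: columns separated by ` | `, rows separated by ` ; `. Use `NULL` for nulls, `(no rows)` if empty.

Pairs (a,b) with same status, a.qty < b.qty, a.id < b.id.
status groups: active:{1,9,11} draft:{3,8} pending:{4,5,7,10} returned:{2,6,12}
Ordered by (a.id, b.id); first 3.

1 | 11 ; 2 | 12 ; 3 | 8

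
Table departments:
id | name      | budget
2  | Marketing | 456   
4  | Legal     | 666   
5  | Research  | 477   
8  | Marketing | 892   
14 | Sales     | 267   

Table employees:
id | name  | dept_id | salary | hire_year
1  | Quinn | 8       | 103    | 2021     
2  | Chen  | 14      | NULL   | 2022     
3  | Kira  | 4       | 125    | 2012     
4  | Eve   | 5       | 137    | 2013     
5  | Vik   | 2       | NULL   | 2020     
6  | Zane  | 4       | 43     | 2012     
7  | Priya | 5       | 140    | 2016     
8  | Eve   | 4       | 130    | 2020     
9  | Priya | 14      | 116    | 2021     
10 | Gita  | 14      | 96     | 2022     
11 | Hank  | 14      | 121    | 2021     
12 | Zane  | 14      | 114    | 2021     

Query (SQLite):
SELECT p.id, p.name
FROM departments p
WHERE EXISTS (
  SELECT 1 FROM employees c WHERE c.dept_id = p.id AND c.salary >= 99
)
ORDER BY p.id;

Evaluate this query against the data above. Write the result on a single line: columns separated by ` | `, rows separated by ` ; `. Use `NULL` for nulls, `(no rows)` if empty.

4 | Legal ; 5 | Research ; 8 | Marketing ; 14 | Sales

For each departments row, check whether any employees with matching dept_id has salary >= 99.
Keep rows where that is true.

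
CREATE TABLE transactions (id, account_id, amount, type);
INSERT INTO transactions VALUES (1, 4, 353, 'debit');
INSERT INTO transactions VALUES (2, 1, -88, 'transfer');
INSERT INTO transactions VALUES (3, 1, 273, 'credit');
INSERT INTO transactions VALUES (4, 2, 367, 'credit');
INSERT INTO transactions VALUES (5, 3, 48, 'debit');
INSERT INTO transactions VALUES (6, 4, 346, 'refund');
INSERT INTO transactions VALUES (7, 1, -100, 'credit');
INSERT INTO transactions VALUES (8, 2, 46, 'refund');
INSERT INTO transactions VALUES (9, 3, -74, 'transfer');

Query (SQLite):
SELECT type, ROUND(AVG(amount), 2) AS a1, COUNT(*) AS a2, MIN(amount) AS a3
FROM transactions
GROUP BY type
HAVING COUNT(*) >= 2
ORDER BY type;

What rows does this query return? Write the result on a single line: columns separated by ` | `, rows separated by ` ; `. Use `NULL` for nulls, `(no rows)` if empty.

credit | 180 | 3 | -100 ; debit | 200.5 | 2 | 48 ; refund | 196 | 2 | 46 ; transfer | -81 | 2 | -88

Group transactions by type.
Per group compute: ROUND(AVG(amount), 2), COUNT(*), MIN(amount).
HAVING: drop groups with fewer than 2 rows.
  credit: ids {3, 4, 7} → ROUND(AVG(amount), 2)=180, COUNT(*)=3, MIN(amount)=-100
  debit: ids {1, 5} → ROUND(AVG(amount), 2)=200.5, COUNT(*)=2, MIN(amount)=48
  refund: ids {6, 8} → ROUND(AVG(amount), 2)=196, COUNT(*)=2, MIN(amount)=46
  transfer: ids {2, 9} → ROUND(AVG(amount), 2)=-81, COUNT(*)=2, MIN(amount)=-88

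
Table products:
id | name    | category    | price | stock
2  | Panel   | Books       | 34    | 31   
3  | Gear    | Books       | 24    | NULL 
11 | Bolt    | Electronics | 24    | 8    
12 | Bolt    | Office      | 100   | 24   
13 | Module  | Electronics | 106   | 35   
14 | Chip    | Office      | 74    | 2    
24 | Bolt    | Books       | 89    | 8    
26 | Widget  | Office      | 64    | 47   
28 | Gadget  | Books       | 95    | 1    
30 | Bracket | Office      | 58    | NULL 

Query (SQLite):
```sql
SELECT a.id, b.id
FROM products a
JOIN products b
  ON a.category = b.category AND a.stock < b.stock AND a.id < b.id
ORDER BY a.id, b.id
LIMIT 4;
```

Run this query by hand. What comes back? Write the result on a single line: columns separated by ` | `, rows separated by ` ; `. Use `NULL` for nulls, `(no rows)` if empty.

Pairs (a,b) with same category, a.stock < b.stock, a.id < b.id.
category groups: Books:{2,3,24,28} Electronics:{11,13} Office:{12,14,26,30}
Ordered by (a.id, b.id); first 4.

11 | 13 ; 12 | 26 ; 14 | 26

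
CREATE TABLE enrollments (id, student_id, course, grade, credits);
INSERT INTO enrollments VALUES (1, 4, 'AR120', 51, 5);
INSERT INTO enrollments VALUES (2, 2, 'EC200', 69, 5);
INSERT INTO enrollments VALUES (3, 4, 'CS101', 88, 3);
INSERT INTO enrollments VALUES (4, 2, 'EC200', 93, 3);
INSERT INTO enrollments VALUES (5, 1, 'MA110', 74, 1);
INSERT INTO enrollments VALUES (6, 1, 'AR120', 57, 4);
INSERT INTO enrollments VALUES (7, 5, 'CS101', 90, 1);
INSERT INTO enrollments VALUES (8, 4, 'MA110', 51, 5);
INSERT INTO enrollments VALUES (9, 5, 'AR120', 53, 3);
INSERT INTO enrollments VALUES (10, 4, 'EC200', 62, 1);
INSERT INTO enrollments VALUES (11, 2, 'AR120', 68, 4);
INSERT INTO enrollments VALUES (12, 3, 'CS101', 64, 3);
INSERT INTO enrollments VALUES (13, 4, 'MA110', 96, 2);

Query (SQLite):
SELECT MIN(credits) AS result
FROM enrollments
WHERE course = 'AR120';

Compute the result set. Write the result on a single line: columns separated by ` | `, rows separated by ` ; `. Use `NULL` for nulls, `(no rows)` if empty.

Rows where course='AR120' → credits values: [5, 4, 3, 4].
MIN of non-NULL values = 3.

3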